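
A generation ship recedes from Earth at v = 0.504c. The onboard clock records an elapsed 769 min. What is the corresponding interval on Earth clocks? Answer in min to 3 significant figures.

γ = 1/√(1 − 0.504²) = 1.1578
Time dilation: Δt = γτ₀ = 1.1578 × 769 min = 890 min

Δt ≈ 890 min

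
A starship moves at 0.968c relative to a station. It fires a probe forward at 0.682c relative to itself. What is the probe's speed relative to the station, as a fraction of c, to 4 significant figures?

u ≈ 0.9939c

Relativistic velocity addition: u = (u' + v)/(1 + u'v/c²)
= (0.682 + 0.968)/(1 + 0.682×0.968) = 1.650/1.66018 = 0.9939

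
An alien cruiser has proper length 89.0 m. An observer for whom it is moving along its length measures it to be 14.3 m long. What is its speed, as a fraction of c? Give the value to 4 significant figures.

β ≈ 0.9870

γ = L₀/L = 89.0/14.3 = 6.22378
β = √(1 − 1/γ²) = 0.9870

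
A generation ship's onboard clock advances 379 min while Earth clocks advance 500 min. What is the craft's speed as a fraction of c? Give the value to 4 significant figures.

β ≈ 0.6523

γ = Δt/τ₀ = 500/379 = 1.31926
β = √(1 − 1/γ²) = √(1 − 1/1.31926²) = 0.6523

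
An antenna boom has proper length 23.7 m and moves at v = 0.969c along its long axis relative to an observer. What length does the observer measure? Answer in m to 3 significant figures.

L ≈ 5.86 m

γ = 1/√(1 − 0.969²) = 4.0476
Length contraction: L = L₀/γ = 23.7/4.0476 = 5.86 m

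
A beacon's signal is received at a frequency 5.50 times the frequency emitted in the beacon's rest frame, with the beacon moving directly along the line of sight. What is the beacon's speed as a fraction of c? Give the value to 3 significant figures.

β ≈ 0.936

f_obs/f_src = √((1+β)/(1−β)) = 5.50  ⇒  (1+β)/(1−β) = 30.250
β = |1 − D²|/(1 + D²) = |1 − 30.250|/(1 + 30.250) = 0.936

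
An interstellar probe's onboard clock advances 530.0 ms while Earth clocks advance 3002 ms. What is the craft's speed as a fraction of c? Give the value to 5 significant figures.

γ = Δt/τ₀ = 3002/530.0 = 5.664151
β = √(1 − 1/γ²) = √(1 − 1/5.664151²) = 0.98429

β ≈ 0.98429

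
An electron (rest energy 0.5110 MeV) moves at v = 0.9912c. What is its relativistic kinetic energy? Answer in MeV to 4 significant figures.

γ = 1/√(1 − 0.9912²) = 7.55442
K = (γ − 1)m₀c² = (7.55442 − 1) × 0.5110 MeV = 6.55442 × 0.5110 MeV = 3.349 MeV

K ≈ 3.349 MeV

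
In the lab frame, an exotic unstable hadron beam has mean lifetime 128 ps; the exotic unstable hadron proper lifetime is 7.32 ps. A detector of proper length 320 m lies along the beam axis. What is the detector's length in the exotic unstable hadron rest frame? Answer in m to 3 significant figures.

L ≈ 18.3 m

Time dilation ⇒ γ = Δt/τ₀ = 128/7.32 = 17.486
Length contraction: L = L₀/γ = 320/17.486 = 18.3 m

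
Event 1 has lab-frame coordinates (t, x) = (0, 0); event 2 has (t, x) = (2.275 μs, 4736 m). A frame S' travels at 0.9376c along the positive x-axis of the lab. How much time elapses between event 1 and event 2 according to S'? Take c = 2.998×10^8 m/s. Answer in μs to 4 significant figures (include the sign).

Δt' ≈ -36.05 μs

γ = 1/√(1 − 0.9376²) = 2.87591
Δt' = γ(Δt − vΔx/c²) = 2.87591 × (2.275 μs − 0.9376×4736 m / (2.998×10^8 m/s))
= 2.87591 × (-12.5365 μs) = -36.05 μs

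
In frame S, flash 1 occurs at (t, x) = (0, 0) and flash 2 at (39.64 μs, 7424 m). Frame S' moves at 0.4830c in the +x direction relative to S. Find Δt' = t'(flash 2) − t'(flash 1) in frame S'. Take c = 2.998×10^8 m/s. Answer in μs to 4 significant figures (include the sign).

γ = 1/√(1 − 0.4830²) = 1.14205
Δt' = γ(Δt − vΔx/c²) = 1.14205 × (39.64 μs − 0.4830×7424 m / (2.998×10^8 m/s))
= 1.14205 × (27.6794 μs) = 31.61 μs

Δt' ≈ 31.61 μs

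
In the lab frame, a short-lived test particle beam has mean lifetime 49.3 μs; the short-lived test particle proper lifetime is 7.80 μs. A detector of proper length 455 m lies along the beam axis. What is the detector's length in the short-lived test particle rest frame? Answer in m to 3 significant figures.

Time dilation ⇒ γ = Δt/τ₀ = 49.3/7.80 = 6.3205
Length contraction: L = L₀/γ = 455/6.3205 = 72.0 m

L ≈ 72.0 m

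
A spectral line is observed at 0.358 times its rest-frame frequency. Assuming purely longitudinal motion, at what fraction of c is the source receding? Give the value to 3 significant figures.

f_obs/f_src = √((1−β)/(1+β)) = 0.358  ⇒  (1−β)/(1+β) = 0.12816
β = |1 − D²|/(1 + D²) = |1 − 0.12816|/(1 + 0.12816) = 0.773

β ≈ 0.773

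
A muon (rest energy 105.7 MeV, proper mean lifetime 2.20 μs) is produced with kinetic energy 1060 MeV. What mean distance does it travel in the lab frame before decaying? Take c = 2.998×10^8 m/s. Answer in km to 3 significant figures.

d ≈ 7.24 km

γ = 1 + K/(m₀c²) = 1 + 1060/105.7 = 11.028
β = √(1 − 1/γ²) = 0.99588
Dilated lifetime: γτ₀ = 11.028 × 2.20 μs = 24.262 μs
d = βc·γτ₀ = 0.99588 × (2.998×10^8 m/s) × 2.4262×10^-5 s = 7.24 km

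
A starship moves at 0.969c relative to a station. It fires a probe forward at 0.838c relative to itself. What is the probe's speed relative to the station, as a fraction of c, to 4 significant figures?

u ≈ 0.9972c

Relativistic velocity addition: u = (u' + v)/(1 + u'v/c²)
= (0.838 + 0.969)/(1 + 0.838×0.969) = 1.807/1.81202 = 0.9972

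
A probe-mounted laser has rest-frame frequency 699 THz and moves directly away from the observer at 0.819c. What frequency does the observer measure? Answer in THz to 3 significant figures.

Relativistic Doppler: f_obs = f_src √((1−β)/(1+β))
= 699 × √(0.18100/1.8190) = 699 × 0.31544 = 220 THz

f_obs ≈ 220 THz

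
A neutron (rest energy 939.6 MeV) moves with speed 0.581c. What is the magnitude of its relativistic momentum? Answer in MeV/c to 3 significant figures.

p ≈ 671 MeV/c

γ = 1/√(1 − 0.581²) = 1.2286
p = γβm₀c = 1.2286 × 0.581 × 939.6 MeV/c = 671 MeV/c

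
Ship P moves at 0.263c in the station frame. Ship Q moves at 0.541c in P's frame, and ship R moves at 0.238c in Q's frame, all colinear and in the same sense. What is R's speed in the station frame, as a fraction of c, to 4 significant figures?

u ≈ 0.8067c

Compose boost 2: (0.541 + 0.263)/(1 + 0.541×0.263) = 0.8040/1.14228 = 0.703854
Compose boost 3: (0.238 + 0.703854)/(1 + 0.238×0.703854) = 0.941854/1.16752 = 0.8067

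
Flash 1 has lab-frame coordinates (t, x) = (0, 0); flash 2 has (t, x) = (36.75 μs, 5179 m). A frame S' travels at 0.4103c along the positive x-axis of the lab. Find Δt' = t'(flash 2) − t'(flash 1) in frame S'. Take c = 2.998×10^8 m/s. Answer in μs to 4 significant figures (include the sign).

γ = 1/√(1 − 0.4103²) = 1.09655
Δt' = γ(Δt − vΔx/c²) = 1.09655 × (36.75 μs − 0.4103×5179 m / (2.998×10^8 m/s))
= 1.09655 × (29.6621 μs) = 32.53 μs

Δt' ≈ 32.53 μs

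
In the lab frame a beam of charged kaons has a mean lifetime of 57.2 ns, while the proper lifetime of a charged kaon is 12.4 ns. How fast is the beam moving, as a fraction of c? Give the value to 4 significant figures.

β ≈ 0.9762

γ = Δt/τ₀ = 57.2/12.4 = 4.61290
β = √(1 − 1/γ²) = √(1 − 1/4.61290²) = 0.9762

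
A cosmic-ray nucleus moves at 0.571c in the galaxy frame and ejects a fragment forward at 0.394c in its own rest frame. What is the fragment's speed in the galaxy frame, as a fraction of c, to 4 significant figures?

Compose boost 2: (0.394 + 0.571)/(1 + 0.394×0.571) = 0.9650/1.22497 = 0.7878

u ≈ 0.7878c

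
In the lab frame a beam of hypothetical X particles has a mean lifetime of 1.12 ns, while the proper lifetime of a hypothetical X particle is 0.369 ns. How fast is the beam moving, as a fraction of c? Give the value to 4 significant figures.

γ = Δt/τ₀ = 1.12/0.369 = 3.03523
β = √(1 − 1/γ²) = √(1 − 1/3.03523²) = 0.9442

β ≈ 0.9442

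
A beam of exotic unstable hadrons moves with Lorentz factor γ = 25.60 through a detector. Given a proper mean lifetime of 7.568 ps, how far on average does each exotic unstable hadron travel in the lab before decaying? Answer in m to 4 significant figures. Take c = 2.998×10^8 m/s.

d ≈ 0.05804 m

β = √(1 − 1/γ²) = √(1 − 1/25.60²) = 0.999237
Dilated lifetime: Δt = γτ₀ = 25.60 × 7.568 ps = 193.741 ps
d = vΔt = 0.999237c × 193.741 ps = 2.99571×10^8 m/s × 1.93741×10^-10 s = 0.05804 m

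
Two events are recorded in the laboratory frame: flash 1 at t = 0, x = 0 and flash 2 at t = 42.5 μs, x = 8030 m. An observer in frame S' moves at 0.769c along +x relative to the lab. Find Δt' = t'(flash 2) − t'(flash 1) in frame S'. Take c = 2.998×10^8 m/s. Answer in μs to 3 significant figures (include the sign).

γ = 1/√(1 − 0.769²) = 1.5643
Δt' = γ(Δt − vΔx/c²) = 1.5643 × (42.5 μs − 0.769×8030 m / (2.998×10^8 m/s))
= 1.5643 × (21.903 μs) = 34.3 μs

Δt' ≈ 34.3 μs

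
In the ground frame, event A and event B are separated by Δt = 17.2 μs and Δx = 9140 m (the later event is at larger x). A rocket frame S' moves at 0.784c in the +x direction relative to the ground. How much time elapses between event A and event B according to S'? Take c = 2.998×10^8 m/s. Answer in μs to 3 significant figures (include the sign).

Δt' ≈ -10.8 μs

γ = 1/√(1 − 0.784²) = 1.6109
Δt' = γ(Δt − vΔx/c²) = 1.6109 × (17.2 μs − 0.784×9140 m / (2.998×10^8 m/s))
= 1.6109 × (-6.7018 μs) = -10.8 μs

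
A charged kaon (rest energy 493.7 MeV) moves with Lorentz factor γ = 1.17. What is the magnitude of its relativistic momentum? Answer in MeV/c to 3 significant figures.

p ≈ 300 MeV/c

β = √(1 − 1/γ²) = √(1 − 1/1.17²) = 0.51912
p = γβm₀c = 1.17 × 0.51912 × 493.7 MeV/c = 300 MeV/c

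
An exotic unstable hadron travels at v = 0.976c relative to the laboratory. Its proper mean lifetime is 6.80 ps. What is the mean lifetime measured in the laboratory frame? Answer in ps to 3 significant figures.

Δt ≈ 31.2 ps

γ = 1/√(1 − 0.976²) = 4.5920
Time dilation: Δt = γτ₀ = 4.5920 × 6.80 ps = 31.2 ps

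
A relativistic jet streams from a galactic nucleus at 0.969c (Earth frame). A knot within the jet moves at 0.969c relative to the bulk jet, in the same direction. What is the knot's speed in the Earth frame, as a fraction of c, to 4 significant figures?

u ≈ 0.9995c

Relativistic velocity addition: u = (u' + v)/(1 + u'v/c²)
= (0.969 + 0.969)/(1 + 0.969×0.969) = 1.938/1.93896 = 0.9995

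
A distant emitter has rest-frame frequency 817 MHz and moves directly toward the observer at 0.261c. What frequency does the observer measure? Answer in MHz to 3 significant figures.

f_obs ≈ 1070 MHz

Relativistic Doppler: f_obs = f_src √((1+β)/(1−β))
= 817 × √(1.2610/0.73900) = 817 × 1.3063 = 1070 MHz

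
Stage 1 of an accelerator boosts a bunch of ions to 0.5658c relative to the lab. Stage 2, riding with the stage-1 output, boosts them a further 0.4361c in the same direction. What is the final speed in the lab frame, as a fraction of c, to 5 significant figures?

Compose boost 2: (0.4361 + 0.5658)/(1 + 0.4361×0.5658) = 1.0019/1.246745 = 0.80361

u ≈ 0.80361c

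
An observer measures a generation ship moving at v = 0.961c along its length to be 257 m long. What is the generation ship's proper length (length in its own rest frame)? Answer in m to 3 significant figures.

L₀ ≈ 929 m

γ = 1/√(1 − 0.961²) = 3.6160
L₀ = γL = 3.6160 × 257 = 929 m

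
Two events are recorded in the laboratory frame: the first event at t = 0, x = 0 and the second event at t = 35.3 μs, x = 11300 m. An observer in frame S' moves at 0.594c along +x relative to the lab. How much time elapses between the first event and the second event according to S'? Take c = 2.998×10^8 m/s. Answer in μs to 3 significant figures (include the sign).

Δt' ≈ 16.0 μs

γ = 1/√(1 − 0.594²) = 1.2431
Δt' = γ(Δt − vΔx/c²) = 1.2431 × (35.3 μs − 0.594×11300 m / (2.998×10^8 m/s))
= 1.2431 × (12.911 μs) = 16.0 μs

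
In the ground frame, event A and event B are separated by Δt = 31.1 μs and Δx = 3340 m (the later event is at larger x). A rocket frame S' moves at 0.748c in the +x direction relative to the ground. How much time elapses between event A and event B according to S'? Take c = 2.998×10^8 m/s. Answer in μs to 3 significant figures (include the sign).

γ = 1/√(1 − 0.748²) = 1.5067
Δt' = γ(Δt − vΔx/c²) = 1.5067 × (31.1 μs − 0.748×3340 m / (2.998×10^8 m/s))
= 1.5067 × (22.767 μs) = 34.3 μs

Δt' ≈ 34.3 μs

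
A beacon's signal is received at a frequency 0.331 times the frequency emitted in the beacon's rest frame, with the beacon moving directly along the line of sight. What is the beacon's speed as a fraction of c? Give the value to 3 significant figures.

f_obs/f_src = √((1−β)/(1+β)) = 0.331  ⇒  (1−β)/(1+β) = 0.10956
β = |1 − D²|/(1 + D²) = |1 − 0.10956|/(1 + 0.10956) = 0.803

β ≈ 0.803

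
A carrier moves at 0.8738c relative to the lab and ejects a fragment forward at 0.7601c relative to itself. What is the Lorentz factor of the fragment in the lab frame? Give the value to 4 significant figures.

γ ≈ 5.267

u_lab = (0.7601 + 0.8738)/(1 + 0.7601×0.8738) = 1.6339/1.664175 = 0.9818076
γ = 1/√(1 − 0.9818076²) = 5.267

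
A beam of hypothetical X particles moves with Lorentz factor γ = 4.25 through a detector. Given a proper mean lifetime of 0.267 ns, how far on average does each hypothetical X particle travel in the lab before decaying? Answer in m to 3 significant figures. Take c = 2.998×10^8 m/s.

β = √(1 − 1/γ²) = √(1 − 1/4.25²) = 0.97192
Dilated lifetime: Δt = γτ₀ = 4.25 × 0.267 ns = 1.1348 ns
d = vΔt = 0.97192c × 1.1348 ns = 2.9138×10^8 m/s × 1.1348×10^-9 s = 0.331 m

d ≈ 0.331 m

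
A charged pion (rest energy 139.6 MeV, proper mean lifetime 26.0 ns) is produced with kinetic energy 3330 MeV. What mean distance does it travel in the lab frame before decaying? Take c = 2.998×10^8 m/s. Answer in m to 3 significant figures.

d ≈ 194 m

γ = 1 + K/(m₀c²) = 1 + 3330/139.6 = 24.854
β = √(1 − 1/γ²) = 0.99919
Dilated lifetime: γτ₀ = 24.854 × 26.0 ns = 646.20 ns
d = βc·γτ₀ = 0.99919 × (2.998×10^8 m/s) × 6.4620×10^-7 s = 194 m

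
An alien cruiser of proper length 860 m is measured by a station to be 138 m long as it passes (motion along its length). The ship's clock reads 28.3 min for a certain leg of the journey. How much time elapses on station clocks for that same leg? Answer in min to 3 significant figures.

Δt ≈ 176 min

Length contraction ⇒ γ = L₀/L = 860/138 = 6.2319
Time dilation: Δt = γτ₀ = 6.2319 × 28.3 min = 176 min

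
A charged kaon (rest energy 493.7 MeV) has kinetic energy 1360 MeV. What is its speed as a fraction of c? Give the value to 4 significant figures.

γ = 1 + K/(m₀c²) = 1 + 1360/493.7 = 3.75471
β = √(1 − 1/γ²) = 0.9639

β ≈ 0.9639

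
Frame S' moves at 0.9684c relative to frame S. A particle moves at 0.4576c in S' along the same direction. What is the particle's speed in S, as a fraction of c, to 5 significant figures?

u ≈ 0.98812c

Relativistic velocity addition: u = (u' + v)/(1 + u'v/c²)
= (0.4576 + 0.9684)/(1 + 0.4576×0.9684) = 1.4260/1.443140 = 0.98812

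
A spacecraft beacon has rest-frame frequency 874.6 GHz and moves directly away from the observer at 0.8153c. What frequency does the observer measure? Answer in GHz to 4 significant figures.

f_obs ≈ 279.0 GHz

Relativistic Doppler: f_obs = f_src √((1−β)/(1+β))
= 874.6 × √(0.184700/1.81530) = 874.6 × 0.318977 = 279.0 GHz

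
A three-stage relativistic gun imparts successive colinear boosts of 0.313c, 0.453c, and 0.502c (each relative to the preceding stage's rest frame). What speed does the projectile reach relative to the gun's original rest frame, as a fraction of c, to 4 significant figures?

u ≈ 0.8774c

Compose boost 2: (0.453 + 0.313)/(1 + 0.453×0.313) = 0.7660/1.14179 = 0.670877
Compose boost 3: (0.502 + 0.670877)/(1 + 0.502×0.670877) = 1.17288/1.33678 = 0.8774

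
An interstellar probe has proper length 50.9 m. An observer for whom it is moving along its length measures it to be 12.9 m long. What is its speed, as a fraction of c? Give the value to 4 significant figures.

γ = L₀/L = 50.9/12.9 = 3.94574
β = √(1 − 1/γ²) = 0.9674

β ≈ 0.9674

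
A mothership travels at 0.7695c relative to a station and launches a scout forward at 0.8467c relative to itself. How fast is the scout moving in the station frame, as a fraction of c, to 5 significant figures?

Compose boost 2: (0.8467 + 0.7695)/(1 + 0.8467×0.7695) = 1.6162/1.651536 = 0.97860

u ≈ 0.97860c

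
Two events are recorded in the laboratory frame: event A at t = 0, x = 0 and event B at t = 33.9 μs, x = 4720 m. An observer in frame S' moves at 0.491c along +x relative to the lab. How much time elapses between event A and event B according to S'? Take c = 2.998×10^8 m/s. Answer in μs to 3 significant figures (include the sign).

Δt' ≈ 30.0 μs

γ = 1/√(1 − 0.491²) = 1.1479
Δt' = γ(Δt − vΔx/c²) = 1.1479 × (33.9 μs − 0.491×4720 m / (2.998×10^8 m/s))
= 1.1479 × (26.170 μs) = 30.0 μs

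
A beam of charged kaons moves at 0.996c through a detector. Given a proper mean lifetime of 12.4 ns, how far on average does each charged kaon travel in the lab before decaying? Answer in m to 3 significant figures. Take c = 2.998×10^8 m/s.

γ = 1/√(1 − 0.996²) = 11.192
Dilated lifetime: Δt = γτ₀ = 11.192 × 12.4 ns = 138.78 ns
d = vΔt = 0.996c × 138.78 ns = 2.9860×10^8 m/s × 1.3878×10^-7 s = 41.4 m

d ≈ 41.4 m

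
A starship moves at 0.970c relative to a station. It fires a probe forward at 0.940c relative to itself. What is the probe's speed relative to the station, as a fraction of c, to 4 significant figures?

Relativistic velocity addition: u = (u' + v)/(1 + u'v/c²)
= (0.940 + 0.970)/(1 + 0.940×0.970) = 1.910/1.91180 = 0.9991

u ≈ 0.9991c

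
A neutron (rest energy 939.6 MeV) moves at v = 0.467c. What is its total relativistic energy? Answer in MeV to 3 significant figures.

γ = 1/√(1 − 0.467²) = 1.1309
E = γm₀c² = 1.1309 × 939.6 MeV = 1060 MeV

E ≈ 1060 MeV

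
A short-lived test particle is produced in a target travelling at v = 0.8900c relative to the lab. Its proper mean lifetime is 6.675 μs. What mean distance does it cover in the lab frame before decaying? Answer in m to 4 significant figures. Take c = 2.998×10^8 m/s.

γ = 1/√(1 − 0.8900²) = 2.19317
Dilated lifetime: Δt = γτ₀ = 2.19317 × 6.675 μs = 14.6394 μs
d = vΔt = 0.8900c × 14.6394 μs = 2.66822×10^8 m/s × 1.46394×10^-5 s = 3906 m

d ≈ 3906 m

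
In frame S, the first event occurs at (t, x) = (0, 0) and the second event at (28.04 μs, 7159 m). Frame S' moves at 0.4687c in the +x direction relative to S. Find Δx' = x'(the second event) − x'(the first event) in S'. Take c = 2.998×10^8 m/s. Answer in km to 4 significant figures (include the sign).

γ = 1/√(1 − 0.4687²) = 1.13204
Δx' = γ(Δx − vΔt) = 1.13204 × (7159 m − 0.4687×(2.998×10^8 m/s)×28.04×10^-6 s)
= 1.13204 × (3218.92 m) = 3.644 km

Δx' ≈ 3.644 km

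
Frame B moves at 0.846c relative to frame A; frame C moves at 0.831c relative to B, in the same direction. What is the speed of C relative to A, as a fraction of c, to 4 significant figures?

Compose boost 2: (0.831 + 0.846)/(1 + 0.831×0.846) = 1.677/1.70303 = 0.9847

u ≈ 0.9847c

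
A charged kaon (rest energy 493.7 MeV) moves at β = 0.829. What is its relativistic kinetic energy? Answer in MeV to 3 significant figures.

γ = 1/√(1 − 0.829²) = 1.7881
K = (γ − 1)m₀c² = (1.7881 − 1) × 493.7 MeV = 0.78811 × 493.7 MeV = 389 MeV

K ≈ 389 MeV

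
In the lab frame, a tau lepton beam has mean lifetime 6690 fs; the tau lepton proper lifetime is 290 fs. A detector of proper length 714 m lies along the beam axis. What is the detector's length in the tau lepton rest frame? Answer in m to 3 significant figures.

Time dilation ⇒ γ = Δt/τ₀ = 6690/290 = 23.069
Length contraction: L = L₀/γ = 714/23.069 = 31.0 m

L ≈ 31.0 m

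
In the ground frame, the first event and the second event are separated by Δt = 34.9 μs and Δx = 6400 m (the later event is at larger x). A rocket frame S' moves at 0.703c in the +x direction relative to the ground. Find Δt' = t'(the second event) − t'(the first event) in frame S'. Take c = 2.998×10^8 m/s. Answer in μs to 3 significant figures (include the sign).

Δt' ≈ 28.0 μs

γ = 1/√(1 − 0.703²) = 1.4061
Δt' = γ(Δt − vΔx/c²) = 1.4061 × (34.9 μs − 0.703×6400 m / (2.998×10^8 m/s))
= 1.4061 × (19.893 μs) = 28.0 μs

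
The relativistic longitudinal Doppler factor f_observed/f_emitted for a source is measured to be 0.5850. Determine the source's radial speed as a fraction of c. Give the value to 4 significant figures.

β ≈ 0.4901

f_obs/f_src = √((1−β)/(1+β)) = 0.5850  ⇒  (1−β)/(1+β) = 0.342225
β = |1 − D²|/(1 + D²) = |1 − 0.342225|/(1 + 0.342225) = 0.4901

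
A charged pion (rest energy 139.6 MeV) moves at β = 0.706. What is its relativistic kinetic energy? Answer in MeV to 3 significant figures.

K ≈ 57.5 MeV

γ = 1/√(1 − 0.706²) = 1.4120
K = (γ − 1)m₀c² = (1.4120 − 1) × 139.6 MeV = 0.41201 × 139.6 MeV = 57.5 MeV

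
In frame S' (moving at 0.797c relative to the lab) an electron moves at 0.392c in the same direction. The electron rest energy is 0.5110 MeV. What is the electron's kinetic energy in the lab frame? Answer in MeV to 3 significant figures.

u_lab = (0.392 + 0.797)/(1 + 0.392×0.797) = 0.905957
γ = 1/√(1 − 0.905957²) = 2.3620
K = (γ − 1)m₀c² = (2.3620 − 1) × 0.5110 = 1.3620 × 0.5110 = 0.696 MeV

K ≈ 0.696 MeV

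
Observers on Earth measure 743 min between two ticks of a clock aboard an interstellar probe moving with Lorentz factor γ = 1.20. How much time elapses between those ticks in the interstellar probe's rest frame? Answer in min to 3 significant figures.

τ₀ ≈ 619 min

γ = 1.20 (given)
Proper time: τ₀ = Δt/γ = 743/1.20 = 619 min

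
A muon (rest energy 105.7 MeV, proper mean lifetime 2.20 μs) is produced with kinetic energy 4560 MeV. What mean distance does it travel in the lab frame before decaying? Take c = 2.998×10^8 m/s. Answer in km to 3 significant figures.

d ≈ 29.1 km

γ = 1 + K/(m₀c²) = 1 + 4560/105.7 = 44.141
β = √(1 − 1/γ²) = 0.99974
Dilated lifetime: γτ₀ = 44.141 × 2.20 μs = 97.110 μs
d = βc·γτ₀ = 0.99974 × (2.998×10^8 m/s) × 9.7110×10^-5 s = 29.1 km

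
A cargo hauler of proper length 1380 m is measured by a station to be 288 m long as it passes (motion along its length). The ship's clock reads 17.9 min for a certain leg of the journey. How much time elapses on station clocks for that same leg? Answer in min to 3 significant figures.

Length contraction ⇒ γ = L₀/L = 1380/288 = 4.7917
Time dilation: Δt = γτ₀ = 4.7917 × 17.9 min = 85.8 min

Δt ≈ 85.8 min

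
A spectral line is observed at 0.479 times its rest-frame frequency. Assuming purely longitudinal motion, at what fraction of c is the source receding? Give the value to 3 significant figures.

f_obs/f_src = √((1−β)/(1+β)) = 0.479  ⇒  (1−β)/(1+β) = 0.22944
β = |1 − D²|/(1 + D²) = |1 − 0.22944|/(1 + 0.22944) = 0.627

β ≈ 0.627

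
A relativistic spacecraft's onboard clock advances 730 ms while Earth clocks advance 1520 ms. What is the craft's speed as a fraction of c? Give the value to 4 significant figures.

β ≈ 0.8771

γ = Δt/τ₀ = 1520/730 = 2.08219
β = √(1 − 1/γ²) = √(1 − 1/2.08219²) = 0.8771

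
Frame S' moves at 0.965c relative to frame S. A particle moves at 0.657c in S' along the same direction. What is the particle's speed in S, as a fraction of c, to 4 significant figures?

u ≈ 0.9927c

Relativistic velocity addition: u = (u' + v)/(1 + u'v/c²)
= (0.657 + 0.965)/(1 + 0.657×0.965) = 1.622/1.63401 = 0.9927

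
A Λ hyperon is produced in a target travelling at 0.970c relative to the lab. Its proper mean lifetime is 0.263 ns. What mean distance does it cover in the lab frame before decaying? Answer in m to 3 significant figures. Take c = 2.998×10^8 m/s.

d ≈ 0.315 m

γ = 1/√(1 − 0.970²) = 4.1135
Dilated lifetime: Δt = γτ₀ = 4.1135 × 0.263 ns = 1.0818 ns
d = vΔt = 0.970c × 1.0818 ns = 2.9081×10^8 m/s × 1.0818×10^-9 s = 0.315 m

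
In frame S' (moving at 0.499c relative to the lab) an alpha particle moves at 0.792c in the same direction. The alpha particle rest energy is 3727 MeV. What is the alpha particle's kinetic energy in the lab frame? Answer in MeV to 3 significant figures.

u_lab = (0.792 + 0.499)/(1 + 0.792×0.499) = 0.925310
γ = 1/√(1 − 0.925310²) = 2.6371
K = (γ − 1)m₀c² = (2.6371 − 1) × 3727 = 1.6371 × 3727 = 6100 MeV

K ≈ 6100 MeV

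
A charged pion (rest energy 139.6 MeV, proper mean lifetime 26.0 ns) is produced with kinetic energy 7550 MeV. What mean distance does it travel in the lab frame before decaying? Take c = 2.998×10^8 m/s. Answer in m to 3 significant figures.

γ = 1 + K/(m₀c²) = 1 + 7550/139.6 = 55.083
β = √(1 − 1/γ²) = 0.99984
Dilated lifetime: γτ₀ = 55.083 × 26.0 ns = 1432.2 ns
d = βc·γτ₀ = 0.99984 × (2.998×10^8 m/s) × 1.4322×10^-6 s = 429 m

d ≈ 429 m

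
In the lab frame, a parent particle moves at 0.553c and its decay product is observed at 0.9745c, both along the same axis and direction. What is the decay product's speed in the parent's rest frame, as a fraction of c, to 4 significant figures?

Inverse velocity addition: u' = (u − v)/(1 − uv/c²)
= (0.9745 − 0.553)/(1 − 0.9745×0.553) = 0.4215/0.461101 = 0.9141

u' ≈ 0.9141c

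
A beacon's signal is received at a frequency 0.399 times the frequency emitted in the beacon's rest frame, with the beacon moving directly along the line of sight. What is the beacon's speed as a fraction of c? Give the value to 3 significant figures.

β ≈ 0.725

f_obs/f_src = √((1−β)/(1+β)) = 0.399  ⇒  (1−β)/(1+β) = 0.15920
β = |1 − D²|/(1 + D²) = |1 − 0.15920|/(1 + 0.15920) = 0.725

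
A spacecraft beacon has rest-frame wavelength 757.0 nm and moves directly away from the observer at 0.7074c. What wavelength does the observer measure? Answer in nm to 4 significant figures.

Relativistic Doppler: λ_obs = λ_src √((1+β)/(1−β))
= 757.0 × √(1.70740/0.292600) = 757.0 × 2.41563 = 1829 nm

λ_obs ≈ 1829 nm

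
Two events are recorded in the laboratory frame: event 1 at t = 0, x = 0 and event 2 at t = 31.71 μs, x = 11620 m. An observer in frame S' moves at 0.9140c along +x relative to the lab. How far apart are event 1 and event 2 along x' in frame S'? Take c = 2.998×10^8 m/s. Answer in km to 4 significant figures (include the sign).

Δx' ≈ 7.224 km

γ = 1/√(1 − 0.9140²) = 2.46479
Δx' = γ(Δx − vΔt) = 2.46479 × (11620 m − 0.9140×(2.998×10^8 m/s)×31.71×10^-6 s)
= 2.46479 × (2930.91 m) = 7.224 km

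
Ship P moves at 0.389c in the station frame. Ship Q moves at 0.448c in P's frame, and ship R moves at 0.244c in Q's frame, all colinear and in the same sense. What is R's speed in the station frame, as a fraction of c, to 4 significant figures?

Compose boost 2: (0.448 + 0.389)/(1 + 0.448×0.389) = 0.8370/1.17427 = 0.712782
Compose boost 3: (0.244 + 0.712782)/(1 + 0.244×0.712782) = 0.956782/1.17392 = 0.8150

u ≈ 0.8150c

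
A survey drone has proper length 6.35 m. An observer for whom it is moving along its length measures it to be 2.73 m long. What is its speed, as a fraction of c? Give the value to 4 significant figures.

γ = L₀/L = 6.35/2.73 = 2.32601
β = √(1 − 1/γ²) = 0.9029

β ≈ 0.9029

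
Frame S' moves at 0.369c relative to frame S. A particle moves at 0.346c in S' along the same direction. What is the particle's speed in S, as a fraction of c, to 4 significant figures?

Relativistic velocity addition: u = (u' + v)/(1 + u'v/c²)
= (0.346 + 0.369)/(1 + 0.346×0.369) = 0.7150/1.12767 = 0.6340

u ≈ 0.6340c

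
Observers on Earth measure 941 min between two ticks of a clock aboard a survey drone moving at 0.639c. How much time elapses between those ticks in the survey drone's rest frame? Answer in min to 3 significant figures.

γ = 1/√(1 − 0.639²) = 1.3000
Proper time: τ₀ = Δt/γ = 941/1.3000 = 724 min

τ₀ ≈ 724 min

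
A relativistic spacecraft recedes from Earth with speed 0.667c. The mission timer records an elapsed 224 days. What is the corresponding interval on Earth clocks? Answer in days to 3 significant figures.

γ = 1/√(1 − 0.667²) = 1.3422
Time dilation: Δt = γτ₀ = 1.3422 × 224 days = 301 days

Δt ≈ 301 days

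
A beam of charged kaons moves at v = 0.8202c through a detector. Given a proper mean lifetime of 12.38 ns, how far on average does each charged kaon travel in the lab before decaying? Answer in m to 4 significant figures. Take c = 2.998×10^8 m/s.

γ = 1/√(1 − 0.8202²) = 1.74802
Dilated lifetime: Δt = γτ₀ = 1.74802 × 12.38 ns = 21.6404 ns
d = vΔt = 0.8202c × 21.6404 ns = 2.45896×10^8 m/s × 2.16404×10^-8 s = 5.321 m

d ≈ 5.321 m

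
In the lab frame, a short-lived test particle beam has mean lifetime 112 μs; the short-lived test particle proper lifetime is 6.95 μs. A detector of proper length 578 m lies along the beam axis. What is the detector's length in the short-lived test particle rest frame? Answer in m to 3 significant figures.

Time dilation ⇒ γ = Δt/τ₀ = 112/6.95 = 16.115
Length contraction: L = L₀/γ = 578/16.115 = 35.9 m

L ≈ 35.9 m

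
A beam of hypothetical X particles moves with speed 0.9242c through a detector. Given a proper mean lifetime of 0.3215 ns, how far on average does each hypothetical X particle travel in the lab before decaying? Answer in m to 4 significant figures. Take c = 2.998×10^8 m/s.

d ≈ 0.2332 m

γ = 1/√(1 − 0.9242²) = 2.61843
Dilated lifetime: Δt = γτ₀ = 2.61843 × 0.3215 ns = 0.841824 ns
d = vΔt = 0.9242c × 0.841824 ns = 2.77075×10^8 m/s × 8.41824×10^-10 s = 0.2332 m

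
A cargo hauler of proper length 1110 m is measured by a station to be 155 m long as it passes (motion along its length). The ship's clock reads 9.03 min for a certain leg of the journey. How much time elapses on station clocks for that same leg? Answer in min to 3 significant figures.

Δt ≈ 64.7 min

Length contraction ⇒ γ = L₀/L = 1110/155 = 7.1613
Time dilation: Δt = γτ₀ = 7.1613 × 9.03 min = 64.7 min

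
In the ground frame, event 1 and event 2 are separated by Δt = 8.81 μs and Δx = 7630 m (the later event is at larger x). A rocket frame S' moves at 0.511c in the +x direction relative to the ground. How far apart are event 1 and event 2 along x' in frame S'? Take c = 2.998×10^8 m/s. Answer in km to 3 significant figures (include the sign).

γ = 1/√(1 − 0.511²) = 1.1634
Δx' = γ(Δx − vΔt) = 1.1634 × (7630 m − 0.511×(2.998×10^8 m/s)×8.81×10^-6 s)
= 1.1634 × (6280.3 m) = 7.31 km

Δx' ≈ 7.31 km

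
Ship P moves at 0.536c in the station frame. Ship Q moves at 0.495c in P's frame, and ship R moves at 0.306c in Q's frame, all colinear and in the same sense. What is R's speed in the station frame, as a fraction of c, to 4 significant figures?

Compose boost 2: (0.495 + 0.536)/(1 + 0.495×0.536) = 1.031/1.26532 = 0.814814
Compose boost 3: (0.306 + 0.814814)/(1 + 0.306×0.814814) = 1.12081/1.24933 = 0.8971

u ≈ 0.8971c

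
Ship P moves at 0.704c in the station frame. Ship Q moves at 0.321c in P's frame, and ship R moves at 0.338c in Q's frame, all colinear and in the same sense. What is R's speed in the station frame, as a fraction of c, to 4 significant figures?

Compose boost 2: (0.321 + 0.704)/(1 + 0.321×0.704) = 1.025/1.22598 = 0.836063
Compose boost 3: (0.338 + 0.836063)/(1 + 0.338×0.836063) = 1.17406/1.28259 = 0.9154

u ≈ 0.9154c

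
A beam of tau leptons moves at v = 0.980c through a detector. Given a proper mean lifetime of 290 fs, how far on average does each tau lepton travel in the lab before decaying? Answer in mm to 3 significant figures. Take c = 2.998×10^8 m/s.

d ≈ 0.428 mm

γ = 1/√(1 − 0.980²) = 5.0252
Dilated lifetime: Δt = γτ₀ = 5.0252 × 290 fs = 1457.3 fs
d = vΔt = 0.980c × 1457.3 fs = 2.9380×10^8 m/s × 1.4573×10^-12 s = 0.428 mm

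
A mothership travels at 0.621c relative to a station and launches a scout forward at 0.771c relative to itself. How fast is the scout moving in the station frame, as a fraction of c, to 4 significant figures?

Compose boost 2: (0.771 + 0.621)/(1 + 0.771×0.621) = 1.392/1.47879 = 0.9413

u ≈ 0.9413c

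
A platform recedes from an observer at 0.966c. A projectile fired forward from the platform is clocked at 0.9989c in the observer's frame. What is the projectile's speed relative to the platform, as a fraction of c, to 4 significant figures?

u' ≈ 0.9383c

Inverse velocity addition: u' = (u − v)/(1 − uv/c²)
= (0.9989 − 0.966)/(1 − 0.9989×0.966) = 0.03290/0.0350626 = 0.9383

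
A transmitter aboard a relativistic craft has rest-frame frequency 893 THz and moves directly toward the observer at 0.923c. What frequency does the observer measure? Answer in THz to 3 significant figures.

Relativistic Doppler: f_obs = f_src √((1+β)/(1−β))
= 893 × √(1.9230/0.077000) = 893 × 4.9974 = 4460 THz

f_obs ≈ 4460 THz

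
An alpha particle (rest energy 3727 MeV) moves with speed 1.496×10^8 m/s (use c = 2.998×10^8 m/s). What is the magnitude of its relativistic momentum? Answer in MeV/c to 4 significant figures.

β = v/c = 1.496×10^8 / 2.998×10^8 = 0.498999
γ = 1/√(1 − 0.498999²) = 1.15393
p = γβm₀c = 1.15393 × 0.498999 × 3727 MeV/c = 2146 MeV/c

p ≈ 2146 MeV/c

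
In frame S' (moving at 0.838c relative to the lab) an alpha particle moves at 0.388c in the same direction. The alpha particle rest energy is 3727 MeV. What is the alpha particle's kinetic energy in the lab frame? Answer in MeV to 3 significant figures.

K ≈ 6090 MeV

u_lab = (0.388 + 0.838)/(1 + 0.388×0.838) = 0.925182
γ = 1/√(1 − 0.925182²) = 2.6349
K = (γ − 1)m₀c² = (2.6349 − 1) × 3727 = 1.6349 × 3727 = 6090 MeV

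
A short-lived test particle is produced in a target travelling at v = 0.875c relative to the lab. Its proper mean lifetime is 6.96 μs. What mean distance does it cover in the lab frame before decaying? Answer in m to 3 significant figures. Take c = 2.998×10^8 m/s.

d ≈ 3770 m

γ = 1/√(1 − 0.875²) = 2.0656
Dilated lifetime: Δt = γτ₀ = 2.0656 × 6.96 μs = 14.377 μs
d = vΔt = 0.875c × 14.377 μs = 2.6232×10^8 m/s × 1.4377×10^-5 s = 3770 m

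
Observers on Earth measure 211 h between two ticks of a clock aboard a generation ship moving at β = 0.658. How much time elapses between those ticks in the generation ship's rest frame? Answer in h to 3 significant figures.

τ₀ ≈ 159 h

γ = 1/√(1 − 0.658²) = 1.3280
Proper time: τ₀ = Δt/γ = 211/1.3280 = 159 h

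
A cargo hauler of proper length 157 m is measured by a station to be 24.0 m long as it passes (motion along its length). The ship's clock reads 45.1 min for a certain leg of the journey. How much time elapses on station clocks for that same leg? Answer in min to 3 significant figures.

Δt ≈ 295 min

Length contraction ⇒ γ = L₀/L = 157/24.0 = 6.5417
Time dilation: Δt = γτ₀ = 6.5417 × 45.1 min = 295 min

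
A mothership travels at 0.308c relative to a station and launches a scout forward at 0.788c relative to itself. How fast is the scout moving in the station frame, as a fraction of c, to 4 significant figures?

Compose boost 2: (0.788 + 0.308)/(1 + 0.788×0.308) = 1.096/1.24270 = 0.8819

u ≈ 0.8819c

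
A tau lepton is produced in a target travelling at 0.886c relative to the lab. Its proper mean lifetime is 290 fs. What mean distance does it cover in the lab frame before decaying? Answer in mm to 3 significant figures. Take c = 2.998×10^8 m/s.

γ = 1/√(1 − 0.886²) = 2.1566
Dilated lifetime: Δt = γτ₀ = 2.1566 × 290 fs = 625.42 fs
d = vΔt = 0.886c × 625.42 fs = 2.6562×10^8 m/s × 6.2542×10^-13 s = 0.166 mm

d ≈ 0.166 mm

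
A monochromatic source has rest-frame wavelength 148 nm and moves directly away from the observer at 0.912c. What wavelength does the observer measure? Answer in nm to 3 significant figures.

λ_obs ≈ 690 nm

Relativistic Doppler: λ_obs = λ_src √((1+β)/(1−β))
= 148 × √(1.9120/0.088000) = 148 × 4.6613 = 690 nm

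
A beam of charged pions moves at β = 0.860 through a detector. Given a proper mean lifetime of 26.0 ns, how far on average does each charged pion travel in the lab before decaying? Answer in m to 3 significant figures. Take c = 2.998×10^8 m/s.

γ = 1/√(1 − 0.860²) = 1.9597
Dilated lifetime: Δt = γτ₀ = 1.9597 × 26.0 ns = 50.951 ns
d = vΔt = 0.860c × 50.951 ns = 2.5783×10^8 m/s × 5.0951×10^-8 s = 13.1 m

d ≈ 13.1 m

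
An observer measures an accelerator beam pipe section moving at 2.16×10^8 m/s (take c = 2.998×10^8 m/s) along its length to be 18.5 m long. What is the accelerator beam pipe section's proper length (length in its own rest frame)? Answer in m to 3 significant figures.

β = v/c = 2.16×10^8 / 2.998×10^8 = 0.72048
γ = 1/√(1 − 0.72048²) = 1.4420
L₀ = γL = 1.4420 × 18.5 = 26.7 m

L₀ ≈ 26.7 m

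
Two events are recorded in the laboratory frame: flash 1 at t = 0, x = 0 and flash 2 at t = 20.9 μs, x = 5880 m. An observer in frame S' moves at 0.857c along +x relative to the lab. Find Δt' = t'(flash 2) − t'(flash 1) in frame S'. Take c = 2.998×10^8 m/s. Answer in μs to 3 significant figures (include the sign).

γ = 1/√(1 − 0.857²) = 1.9406
Δt' = γ(Δt − vΔx/c²) = 1.9406 × (20.9 μs − 0.857×5880 m / (2.998×10^8 m/s))
= 1.9406 × (4.0916 μs) = 7.94 μs

Δt' ≈ 7.94 μs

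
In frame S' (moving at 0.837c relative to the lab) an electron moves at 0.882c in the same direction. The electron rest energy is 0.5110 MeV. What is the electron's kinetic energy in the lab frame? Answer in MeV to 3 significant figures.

u_lab = (0.882 + 0.837)/(1 + 0.882×0.837) = 0.988935
γ = 1/√(1 − 0.988935²) = 6.7408
K = (γ − 1)m₀c² = (6.7408 − 1) × 0.5110 = 5.7408 × 0.5110 = 2.93 MeV

K ≈ 2.93 MeV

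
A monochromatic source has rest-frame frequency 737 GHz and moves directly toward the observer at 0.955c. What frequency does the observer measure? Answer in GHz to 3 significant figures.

f_obs ≈ 4860 GHz

Relativistic Doppler: f_obs = f_src √((1+β)/(1−β))
= 737 × √(1.9550/0.045000) = 737 × 6.5912 = 4860 GHz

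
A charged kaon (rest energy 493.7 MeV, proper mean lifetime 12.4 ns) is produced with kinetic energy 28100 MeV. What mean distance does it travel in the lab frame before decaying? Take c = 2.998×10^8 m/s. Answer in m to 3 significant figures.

d ≈ 215 m

γ = 1 + K/(m₀c²) = 1 + 28100/493.7 = 57.917
β = √(1 − 1/γ²) = 0.99985
Dilated lifetime: γτ₀ = 57.917 × 12.4 ns = 718.17 ns
d = βc·γτ₀ = 0.99985 × (2.998×10^8 m/s) × 7.1817×10^-7 s = 215 m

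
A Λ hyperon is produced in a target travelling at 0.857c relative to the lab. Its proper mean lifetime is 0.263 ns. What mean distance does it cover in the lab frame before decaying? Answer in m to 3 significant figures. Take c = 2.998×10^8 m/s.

γ = 1/√(1 − 0.857²) = 1.9406
Dilated lifetime: Δt = γτ₀ = 1.9406 × 0.263 ns = 0.51037 ns
d = vΔt = 0.857c × 0.51037 ns = 2.5693×10^8 m/s × 5.1037×10^-10 s = 0.131 m

d ≈ 0.131 m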